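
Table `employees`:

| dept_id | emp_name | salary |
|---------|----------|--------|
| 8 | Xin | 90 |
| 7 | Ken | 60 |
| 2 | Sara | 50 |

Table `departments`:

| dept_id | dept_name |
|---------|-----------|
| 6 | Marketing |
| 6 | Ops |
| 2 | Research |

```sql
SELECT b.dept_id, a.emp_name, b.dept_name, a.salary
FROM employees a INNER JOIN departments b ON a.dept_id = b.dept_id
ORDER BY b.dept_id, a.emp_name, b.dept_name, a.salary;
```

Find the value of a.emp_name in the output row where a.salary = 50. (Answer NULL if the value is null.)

Sara

INNER JOIN keeps only pairs where the ON condition holds.
Matching on a.dept_id = b.dept_id.
Matched pairs: 1.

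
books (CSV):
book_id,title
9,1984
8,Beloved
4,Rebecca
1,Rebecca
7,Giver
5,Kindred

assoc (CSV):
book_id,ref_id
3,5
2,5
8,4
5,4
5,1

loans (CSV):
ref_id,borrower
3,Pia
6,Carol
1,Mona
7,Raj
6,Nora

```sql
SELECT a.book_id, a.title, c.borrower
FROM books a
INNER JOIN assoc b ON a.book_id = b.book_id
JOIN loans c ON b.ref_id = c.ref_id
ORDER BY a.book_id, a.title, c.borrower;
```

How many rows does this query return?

Joins associate left-to-right: books INNER JOIN assoc on book_id gives 3 intermediate row(s).
Then INNER JOIN `loans c` on ref_id: keep only rows whose b.ref_id appears in c.
Result: 1 row(s).

1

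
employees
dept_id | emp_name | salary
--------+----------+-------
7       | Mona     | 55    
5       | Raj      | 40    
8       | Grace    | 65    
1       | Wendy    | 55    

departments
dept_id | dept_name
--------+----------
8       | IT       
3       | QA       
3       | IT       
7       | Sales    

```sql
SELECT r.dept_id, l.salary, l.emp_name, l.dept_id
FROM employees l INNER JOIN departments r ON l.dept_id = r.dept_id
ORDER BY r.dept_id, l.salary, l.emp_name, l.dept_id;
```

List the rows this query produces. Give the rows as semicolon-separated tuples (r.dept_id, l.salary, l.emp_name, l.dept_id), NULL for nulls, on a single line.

(7, 55, Mona, 7); (8, 65, Grace, 8)

INNER JOIN keeps only pairs where the ON condition holds.
Matching on l.dept_id = r.dept_id.
- l[0] dept_id=7 → 1 match(es) in r → 1 row(s).
- l[1] dept_id=5 → no match; dropped.
- l[2] dept_id=8 → 1 match(es) in r → 1 row(s).
- l[3] dept_id=1 → no match; dropped.
After projecting and ordering:
r.dept_id | l.salary | l.emp_name | l.dept_id
7 | 55 | Mona | 7
8 | 65 | Grace | 8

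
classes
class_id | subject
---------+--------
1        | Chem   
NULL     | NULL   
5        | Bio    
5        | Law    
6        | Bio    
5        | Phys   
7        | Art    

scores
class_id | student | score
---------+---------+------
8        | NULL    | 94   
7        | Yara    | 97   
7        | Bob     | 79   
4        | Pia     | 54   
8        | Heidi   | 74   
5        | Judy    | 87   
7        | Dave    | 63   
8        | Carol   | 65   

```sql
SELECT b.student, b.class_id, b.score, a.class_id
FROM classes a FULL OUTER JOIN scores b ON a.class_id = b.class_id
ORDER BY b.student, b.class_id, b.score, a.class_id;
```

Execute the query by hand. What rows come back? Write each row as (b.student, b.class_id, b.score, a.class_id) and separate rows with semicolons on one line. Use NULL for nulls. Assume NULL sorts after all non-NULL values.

(Bob, 7, 79, 7); (Carol, 8, 65, NULL); (Dave, 7, 63, 7); (Heidi, 8, 74, NULL); (Judy, 5, 87, 5); (Judy, 5, 87, 5); (Judy, 5, 87, 5); (Pia, 4, 54, NULL); (Yara, 7, 97, 7); (NULL, 8, 94, NULL); (NULL, NULL, NULL, 1); (NULL, NULL, NULL, 6); (NULL, NULL, NULL, NULL)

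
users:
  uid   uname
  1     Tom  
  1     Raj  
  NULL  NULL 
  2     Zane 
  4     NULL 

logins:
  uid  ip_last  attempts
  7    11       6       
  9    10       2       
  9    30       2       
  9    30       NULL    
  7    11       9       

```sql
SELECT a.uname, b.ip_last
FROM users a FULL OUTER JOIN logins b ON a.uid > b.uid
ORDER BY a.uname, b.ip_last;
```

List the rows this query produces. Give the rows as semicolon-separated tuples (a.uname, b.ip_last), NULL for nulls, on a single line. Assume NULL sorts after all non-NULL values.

(Raj, NULL); (Tom, NULL); (Zane, NULL); (NULL, 10); (NULL, 11); (NULL, 11); (NULL, 30); (NULL, 30); (NULL, NULL); (NULL, NULL)

FULL OUTER JOIN keeps every row from both sides; unmatched rows get NULL for the other side's columns.
Matching on a.uid > b.uid. A NULL in a compared column never satisfies the condition.
Matched pairs: 0; unmatched a rows kept: 5; unmatched b rows kept: 5.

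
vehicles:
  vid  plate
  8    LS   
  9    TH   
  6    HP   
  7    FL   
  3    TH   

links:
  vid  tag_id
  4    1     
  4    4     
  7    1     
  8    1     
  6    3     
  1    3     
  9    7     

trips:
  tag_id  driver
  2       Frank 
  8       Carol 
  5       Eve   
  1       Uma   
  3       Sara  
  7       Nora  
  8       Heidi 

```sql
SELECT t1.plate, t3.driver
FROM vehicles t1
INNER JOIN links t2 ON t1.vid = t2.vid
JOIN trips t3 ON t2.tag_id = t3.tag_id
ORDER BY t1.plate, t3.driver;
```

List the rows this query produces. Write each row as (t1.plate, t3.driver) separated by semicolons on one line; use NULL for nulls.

(FL, Uma); (HP, Sara); (LS, Uma); (TH, Nora)

Joins associate left-to-right: vehicles INNER JOIN links on vid gives 4 intermediate row(s).
Then INNER JOIN `trips t3` on tag_id: keep only rows whose t2.tag_id appears in t3.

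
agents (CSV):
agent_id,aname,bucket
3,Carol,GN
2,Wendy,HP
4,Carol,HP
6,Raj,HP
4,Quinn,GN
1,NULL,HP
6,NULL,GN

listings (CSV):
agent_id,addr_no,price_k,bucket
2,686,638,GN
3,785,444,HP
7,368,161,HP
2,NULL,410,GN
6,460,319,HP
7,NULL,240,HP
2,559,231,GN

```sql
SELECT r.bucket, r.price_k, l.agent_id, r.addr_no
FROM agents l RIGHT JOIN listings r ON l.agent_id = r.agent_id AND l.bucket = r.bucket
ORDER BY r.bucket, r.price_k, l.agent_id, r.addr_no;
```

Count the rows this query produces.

7

RIGHT JOIN keeps every row from `listings`; unmatched rows get NULL for `agents`'s columns.
Matching on l.agent_id = r.agent_id AND l.bucket = r.bucket.
- l[0] agent_id=3, bucket=GN → no match.
- l[1] agent_id=2, bucket=HP → no match.
- l[2] agent_id=4, bucket=HP → no match.
- l[3] agent_id=6, bucket=HP → 1 match(es) in r → 1 row(s).
- l[4] agent_id=4, bucket=GN → no match.
- l[5] agent_id=1, bucket=HP → no match.
- l[6] agent_id=6, bucket=GN → no match.
- 6 row(s) from r found no l partner → padded with NULL.
Total: 1 matched + 6 padded = 7 rows.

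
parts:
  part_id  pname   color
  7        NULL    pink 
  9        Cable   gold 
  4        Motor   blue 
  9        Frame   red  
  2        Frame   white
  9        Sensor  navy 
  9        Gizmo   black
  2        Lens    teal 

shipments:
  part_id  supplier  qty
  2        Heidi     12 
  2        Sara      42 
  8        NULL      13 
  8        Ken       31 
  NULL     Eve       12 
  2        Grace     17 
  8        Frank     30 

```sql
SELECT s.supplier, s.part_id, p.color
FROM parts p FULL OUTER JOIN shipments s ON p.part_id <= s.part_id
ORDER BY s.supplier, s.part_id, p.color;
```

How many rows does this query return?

23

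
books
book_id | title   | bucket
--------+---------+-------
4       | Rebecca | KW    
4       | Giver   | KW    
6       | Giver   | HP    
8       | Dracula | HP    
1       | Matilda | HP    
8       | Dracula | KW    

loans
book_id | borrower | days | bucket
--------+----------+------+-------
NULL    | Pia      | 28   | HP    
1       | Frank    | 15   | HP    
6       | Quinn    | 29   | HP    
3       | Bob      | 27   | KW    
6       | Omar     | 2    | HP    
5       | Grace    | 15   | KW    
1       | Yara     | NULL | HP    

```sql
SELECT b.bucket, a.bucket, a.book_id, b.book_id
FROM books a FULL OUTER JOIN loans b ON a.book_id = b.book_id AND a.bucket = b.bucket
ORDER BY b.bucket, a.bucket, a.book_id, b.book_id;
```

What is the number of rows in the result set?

11

FULL OUTER JOIN keeps every row from both sides; unmatched rows get NULL for the other side's columns.
Matching on a.book_id = b.book_id AND a.bucket = b.bucket. A NULL in a compared column never satisfies the condition.
- a row (book_id=4, bucket=KW): no match → kept, b columns NULL.
- a row (book_id=4, bucket=KW): no match → kept, b columns NULL.
- a row (book_id=6, bucket=HP): matches 2 b row(s) → 2 output row(s).
- a row (book_id=8, bucket=HP): no match → kept, b columns NULL.
- a row (book_id=1, bucket=HP): matches 2 b row(s) → 2 output row(s).
- a row (book_id=8, bucket=KW): no match → kept, b columns NULL.
- 3 b row(s) had no a match → kept, a columns NULL.
Total: 4 matched + 7 padded = 11 rows.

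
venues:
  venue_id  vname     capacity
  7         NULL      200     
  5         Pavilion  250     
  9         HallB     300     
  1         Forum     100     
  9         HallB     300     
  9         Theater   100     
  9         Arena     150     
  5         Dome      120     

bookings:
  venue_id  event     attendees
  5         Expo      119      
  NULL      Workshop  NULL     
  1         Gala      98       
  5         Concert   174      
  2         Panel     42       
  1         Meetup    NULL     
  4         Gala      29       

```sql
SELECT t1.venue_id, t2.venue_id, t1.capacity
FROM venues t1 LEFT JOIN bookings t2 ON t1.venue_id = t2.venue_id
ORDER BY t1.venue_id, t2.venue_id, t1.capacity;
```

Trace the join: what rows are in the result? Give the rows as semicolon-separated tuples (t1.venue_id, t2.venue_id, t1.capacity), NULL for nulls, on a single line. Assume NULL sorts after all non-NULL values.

LEFT JOIN keeps every row from `venues`; unmatched rows get NULL for `bookings`'s columns.
Matching on t1.venue_id = t2.venue_id. A NULL in a compared column never satisfies the condition.
- t1[0] venue_id=7 → no match; kept with NULLs on the t2 side.
- t1[1] venue_id=5 → 2 match(es) in t2 → 2 row(s).
- t1[2] venue_id=9 → no match; kept with NULLs on the t2 side.
- t1[3] venue_id=1 → 2 match(es) in t2 → 2 row(s).
- t1[4] venue_id=9 → no match; kept with NULLs on the t2 side.
- t1[5] venue_id=9 → no match; kept with NULLs on the t2 side.
- t1[6] venue_id=9 → no match; kept with NULLs on the t2 side.
- t1[7] venue_id=5 → 2 match(es) in t2 → 2 row(s).

(1, 1, 100); (1, 1, 100); (5, 5, 120); (5, 5, 120); (5, 5, 250); (5, 5, 250); (7, NULL, 200); (9, NULL, 100); (9, NULL, 150); (9, NULL, 300); (9, NULL, 300)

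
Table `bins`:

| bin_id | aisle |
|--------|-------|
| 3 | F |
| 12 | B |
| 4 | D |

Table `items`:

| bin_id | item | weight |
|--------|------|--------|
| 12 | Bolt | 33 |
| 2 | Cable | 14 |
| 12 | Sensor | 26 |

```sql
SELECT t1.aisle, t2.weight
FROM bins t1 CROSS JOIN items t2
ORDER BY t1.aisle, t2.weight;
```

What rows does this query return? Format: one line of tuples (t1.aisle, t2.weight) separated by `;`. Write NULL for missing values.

(B, 14); (B, 26); (B, 33); (D, 14); (D, 26); (D, 33); (F, 14); (F, 26); (F, 33)

CROSS JOIN pairs every row of `bins` with every row of `items`: 3 × 3 = 9 rows.
After projecting and ordering:
t1.aisle | t2.weight
B | 14
B | 26
B | 33
D | 14
D | 26
D | 33
F | 14
F | 26
F | 33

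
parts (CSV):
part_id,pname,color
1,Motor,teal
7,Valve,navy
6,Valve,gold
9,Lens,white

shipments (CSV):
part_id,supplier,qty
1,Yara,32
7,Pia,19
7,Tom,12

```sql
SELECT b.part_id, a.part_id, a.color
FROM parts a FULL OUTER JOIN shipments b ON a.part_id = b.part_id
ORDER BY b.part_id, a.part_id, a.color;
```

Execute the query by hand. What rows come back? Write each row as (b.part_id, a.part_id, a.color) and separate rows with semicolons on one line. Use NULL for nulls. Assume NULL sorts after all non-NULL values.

(1, 1, teal); (7, 7, navy); (7, 7, navy); (NULL, 6, gold); (NULL, 9, white)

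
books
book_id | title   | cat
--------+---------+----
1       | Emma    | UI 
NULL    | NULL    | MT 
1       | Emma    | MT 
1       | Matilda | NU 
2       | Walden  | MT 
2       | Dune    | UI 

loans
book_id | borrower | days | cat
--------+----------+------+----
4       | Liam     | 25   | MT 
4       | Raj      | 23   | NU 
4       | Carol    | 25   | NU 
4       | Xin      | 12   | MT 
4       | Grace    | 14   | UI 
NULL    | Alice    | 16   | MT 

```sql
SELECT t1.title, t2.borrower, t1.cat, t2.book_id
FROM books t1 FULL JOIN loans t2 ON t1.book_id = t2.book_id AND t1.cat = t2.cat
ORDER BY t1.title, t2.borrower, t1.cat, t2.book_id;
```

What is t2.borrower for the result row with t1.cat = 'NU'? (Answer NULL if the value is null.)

FULL OUTER JOIN keeps every row from both sides; unmatched rows get NULL for the other side's columns.
Matching on t1.book_id = t2.book_id AND t1.cat = t2.cat. A NULL in a compared column never satisfies the condition.
- t1 (book_id=1, cat=UI) has no partner → padded with NULL.
- t1 (book_id=NULL, cat=MT) has no partner → padded with NULL.
- t1 (book_id=1, cat=MT) has no partner → padded with NULL.
- t1 (book_id=1, cat=NU) has no partner → padded with NULL.
- t1 (book_id=2, cat=MT) has no partner → padded with NULL.
- t1 (book_id=2, cat=UI) has no partner → padded with NULL.
- plus 6 unmatched t2 row(s), each kept with NULL t1 columns.

NULL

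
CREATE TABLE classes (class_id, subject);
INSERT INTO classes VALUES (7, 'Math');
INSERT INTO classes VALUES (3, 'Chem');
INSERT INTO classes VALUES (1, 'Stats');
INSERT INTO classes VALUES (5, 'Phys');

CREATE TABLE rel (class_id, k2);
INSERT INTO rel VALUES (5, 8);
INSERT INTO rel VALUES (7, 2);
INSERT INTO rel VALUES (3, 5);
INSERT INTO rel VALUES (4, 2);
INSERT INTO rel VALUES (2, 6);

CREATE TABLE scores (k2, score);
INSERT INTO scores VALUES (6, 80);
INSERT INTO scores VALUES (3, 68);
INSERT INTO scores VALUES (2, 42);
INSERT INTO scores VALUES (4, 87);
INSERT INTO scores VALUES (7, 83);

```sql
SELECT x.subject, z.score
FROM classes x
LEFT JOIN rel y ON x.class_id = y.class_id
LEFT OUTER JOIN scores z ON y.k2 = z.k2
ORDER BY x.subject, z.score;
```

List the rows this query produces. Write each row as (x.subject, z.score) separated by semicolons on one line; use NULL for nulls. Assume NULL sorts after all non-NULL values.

Step 1 — x LEFT JOIN y on class_id → 4 row(s).
Then LEFT JOIN `scores z` on k2: each of those 4 rows is kept; rows whose y.k2 has no match in z get NULL for z's columns.

(Chem, NULL); (Math, 42); (Phys, NULL); (Stats, NULL)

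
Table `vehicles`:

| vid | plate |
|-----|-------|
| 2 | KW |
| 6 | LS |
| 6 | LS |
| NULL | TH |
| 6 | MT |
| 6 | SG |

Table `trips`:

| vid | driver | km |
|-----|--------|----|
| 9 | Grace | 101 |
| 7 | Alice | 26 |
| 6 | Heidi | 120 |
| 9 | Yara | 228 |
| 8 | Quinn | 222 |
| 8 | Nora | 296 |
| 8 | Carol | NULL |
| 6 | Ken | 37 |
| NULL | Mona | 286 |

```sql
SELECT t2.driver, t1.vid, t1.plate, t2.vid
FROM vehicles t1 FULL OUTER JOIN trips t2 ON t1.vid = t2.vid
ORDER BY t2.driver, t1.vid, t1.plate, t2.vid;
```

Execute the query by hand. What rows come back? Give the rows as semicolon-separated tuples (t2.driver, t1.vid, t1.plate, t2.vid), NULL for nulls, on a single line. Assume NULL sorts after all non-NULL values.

(Alice, NULL, NULL, 7); (Carol, NULL, NULL, 8); (Grace, NULL, NULL, 9); (Heidi, 6, LS, 6); (Heidi, 6, LS, 6); (Heidi, 6, MT, 6); (Heidi, 6, SG, 6); (Ken, 6, LS, 6); (Ken, 6, LS, 6); (Ken, 6, MT, 6); (Ken, 6, SG, 6); (Mona, NULL, NULL, NULL); (Nora, NULL, NULL, 8); (Quinn, NULL, NULL, 8); (Yara, NULL, NULL, 9); (NULL, 2, KW, NULL); (NULL, NULL, TH, NULL)

FULL OUTER JOIN keeps every row from both sides; unmatched rows get NULL for the other side's columns.
Matching on t1.vid = t2.vid. A NULL in a compared column never satisfies the condition.
- t1[0] vid=2 → no match; kept with NULLs on the t2 side.
- t1[1] vid=6 → 2 match(es) in t2 → 2 row(s).
- t1[2] vid=6 → 2 match(es) in t2 → 2 row(s).
- t1[3] vid=NULL → no match; kept with NULLs on the t2 side.
- t1[4] vid=6 → 2 match(es) in t2 → 2 row(s).
- t1[5] vid=6 → 2 match(es) in t2 → 2 row(s).
- 7 row(s) from t2 found no t1 partner → padded with NULL.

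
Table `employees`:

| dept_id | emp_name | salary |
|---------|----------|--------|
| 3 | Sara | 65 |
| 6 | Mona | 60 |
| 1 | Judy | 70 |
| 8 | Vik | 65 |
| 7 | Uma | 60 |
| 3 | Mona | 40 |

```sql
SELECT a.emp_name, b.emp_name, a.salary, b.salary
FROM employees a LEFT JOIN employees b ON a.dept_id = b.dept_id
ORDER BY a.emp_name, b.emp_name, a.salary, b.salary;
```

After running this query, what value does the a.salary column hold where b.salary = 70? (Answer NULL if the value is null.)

LEFT JOIN keeps every row from `employees a`; unmatched rows get NULL for `employees b`'s columns.
Matching on a.dept_id = b.dept_id.
- a (dept_id=3) pairs with 2 row(s) of b.
- a (dept_id=6) pairs with 1 row(s) of b.
- a (dept_id=1) pairs with 1 row(s) of b.
- a (dept_id=8) pairs with 1 row(s) of b.
- a (dept_id=7) pairs with 1 row(s) of b.
- a (dept_id=3) pairs with 2 row(s) of b.

70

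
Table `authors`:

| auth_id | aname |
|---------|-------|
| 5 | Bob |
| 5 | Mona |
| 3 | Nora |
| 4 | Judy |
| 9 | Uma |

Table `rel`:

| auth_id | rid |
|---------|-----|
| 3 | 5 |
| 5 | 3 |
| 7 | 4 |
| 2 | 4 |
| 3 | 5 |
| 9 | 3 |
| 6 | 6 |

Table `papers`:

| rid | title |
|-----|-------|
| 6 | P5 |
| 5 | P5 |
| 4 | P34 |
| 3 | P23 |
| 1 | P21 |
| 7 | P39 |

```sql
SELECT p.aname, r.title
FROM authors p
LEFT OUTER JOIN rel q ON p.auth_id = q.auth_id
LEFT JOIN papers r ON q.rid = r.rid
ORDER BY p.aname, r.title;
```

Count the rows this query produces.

6

Joins associate left-to-right: authors LEFT JOIN rel on auth_id gives 6 intermediate row(s).
Then LEFT JOIN `papers r` on rid: each of those 6 rows is kept; rows whose q.rid has no match in r get NULL for r's columns.
Result: 6 row(s).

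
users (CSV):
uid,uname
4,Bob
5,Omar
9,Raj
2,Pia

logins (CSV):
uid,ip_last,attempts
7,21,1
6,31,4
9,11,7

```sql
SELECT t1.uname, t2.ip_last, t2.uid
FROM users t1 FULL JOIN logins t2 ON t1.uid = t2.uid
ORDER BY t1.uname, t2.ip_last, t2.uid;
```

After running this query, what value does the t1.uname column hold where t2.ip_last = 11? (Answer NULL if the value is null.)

Raj

FULL OUTER JOIN keeps every row from both sides; unmatched rows get NULL for the other side's columns.
Matching on t1.uid = t2.uid.
- t1[0] uid=4 → no match; kept with NULLs on the t2 side.
- t1[1] uid=5 → no match; kept with NULLs on the t2 side.
- t1[2] uid=9 → 1 match(es) in t2 → 1 row(s).
- t1[3] uid=2 → no match; kept with NULLs on the t2 side.
- 2 t2 row(s) had no t1 match → kept, t1 columns NULL.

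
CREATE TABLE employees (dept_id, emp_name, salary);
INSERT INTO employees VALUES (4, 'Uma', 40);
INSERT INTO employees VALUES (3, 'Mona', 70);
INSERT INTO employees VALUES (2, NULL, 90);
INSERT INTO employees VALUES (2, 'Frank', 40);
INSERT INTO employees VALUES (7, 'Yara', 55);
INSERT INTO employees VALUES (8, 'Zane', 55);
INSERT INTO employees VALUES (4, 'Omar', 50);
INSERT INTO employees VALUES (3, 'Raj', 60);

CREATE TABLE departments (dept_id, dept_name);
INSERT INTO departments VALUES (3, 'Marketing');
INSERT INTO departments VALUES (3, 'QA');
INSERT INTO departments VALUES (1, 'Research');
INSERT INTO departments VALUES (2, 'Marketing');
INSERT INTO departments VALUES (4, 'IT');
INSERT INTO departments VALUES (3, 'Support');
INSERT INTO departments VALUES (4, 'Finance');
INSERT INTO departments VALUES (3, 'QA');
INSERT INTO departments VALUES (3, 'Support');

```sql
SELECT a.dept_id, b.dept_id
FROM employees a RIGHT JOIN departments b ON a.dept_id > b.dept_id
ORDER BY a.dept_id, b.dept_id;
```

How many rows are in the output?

38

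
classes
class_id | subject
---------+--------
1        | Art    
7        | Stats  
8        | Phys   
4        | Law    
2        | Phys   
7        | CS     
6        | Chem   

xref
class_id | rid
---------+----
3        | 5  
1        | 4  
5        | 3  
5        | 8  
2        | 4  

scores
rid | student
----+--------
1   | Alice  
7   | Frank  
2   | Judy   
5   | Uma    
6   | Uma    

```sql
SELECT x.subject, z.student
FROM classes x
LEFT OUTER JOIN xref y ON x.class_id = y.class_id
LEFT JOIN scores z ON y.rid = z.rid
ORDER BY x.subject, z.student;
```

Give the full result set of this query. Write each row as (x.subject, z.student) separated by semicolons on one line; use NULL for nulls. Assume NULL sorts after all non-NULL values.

Step 1 — x LEFT JOIN y on class_id → 7 row(s).
Then LEFT JOIN `scores z` on rid: each of those 7 rows is kept; rows whose y.rid has no match in z get NULL for z's columns.

(Art, NULL); (CS, NULL); (Chem, NULL); (Law, NULL); (Phys, NULL); (Phys, NULL); (Stats, NULL)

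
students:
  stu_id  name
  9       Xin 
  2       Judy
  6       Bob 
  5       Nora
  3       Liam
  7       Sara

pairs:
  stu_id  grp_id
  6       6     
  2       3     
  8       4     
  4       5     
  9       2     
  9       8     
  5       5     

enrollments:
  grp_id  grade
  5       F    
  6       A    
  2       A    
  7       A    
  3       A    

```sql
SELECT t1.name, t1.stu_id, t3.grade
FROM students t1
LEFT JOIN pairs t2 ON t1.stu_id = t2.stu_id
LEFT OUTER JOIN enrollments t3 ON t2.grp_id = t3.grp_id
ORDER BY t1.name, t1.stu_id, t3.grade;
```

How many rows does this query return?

Step 1 — t1 LEFT JOIN t2 on stu_id → 7 row(s).
Then LEFT JOIN `enrollments t3` on grp_id: each of those 7 rows is kept; rows whose t2.grp_id has no match in t3 get NULL for t3's columns.
Result: 7 row(s).

7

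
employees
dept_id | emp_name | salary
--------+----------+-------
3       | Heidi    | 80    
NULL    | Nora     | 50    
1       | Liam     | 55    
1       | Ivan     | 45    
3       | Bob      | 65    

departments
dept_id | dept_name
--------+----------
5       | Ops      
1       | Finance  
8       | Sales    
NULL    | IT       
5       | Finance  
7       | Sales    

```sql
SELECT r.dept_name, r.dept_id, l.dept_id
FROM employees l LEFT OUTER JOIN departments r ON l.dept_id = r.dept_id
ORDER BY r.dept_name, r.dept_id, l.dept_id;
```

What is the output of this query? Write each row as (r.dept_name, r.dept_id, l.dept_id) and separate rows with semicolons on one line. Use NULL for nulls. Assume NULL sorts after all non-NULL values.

LEFT JOIN keeps every row from `employees`; unmatched rows get NULL for `departments`'s columns.
Matching on l.dept_id = r.dept_id. A NULL in a compared column never satisfies the condition.
- l[0] dept_id=3 → no match; kept with NULLs on the r side.
- l[1] dept_id=NULL → no match; kept with NULLs on the r side.
- l[2] dept_id=1 → 1 match(es) in r → 1 row(s).
- l[3] dept_id=1 → 1 match(es) in r → 1 row(s).
- l[4] dept_id=3 → no match; kept with NULLs on the r side.
After projecting and ordering:
r.dept_name | r.dept_id | l.dept_id
Finance | 1 | 1
Finance | 1 | 1
NULL | NULL | 3
NULL | NULL | 3
NULL | NULL | NULL

(Finance, 1, 1); (Finance, 1, 1); (NULL, NULL, 3); (NULL, NULL, 3); (NULL, NULL, NULL)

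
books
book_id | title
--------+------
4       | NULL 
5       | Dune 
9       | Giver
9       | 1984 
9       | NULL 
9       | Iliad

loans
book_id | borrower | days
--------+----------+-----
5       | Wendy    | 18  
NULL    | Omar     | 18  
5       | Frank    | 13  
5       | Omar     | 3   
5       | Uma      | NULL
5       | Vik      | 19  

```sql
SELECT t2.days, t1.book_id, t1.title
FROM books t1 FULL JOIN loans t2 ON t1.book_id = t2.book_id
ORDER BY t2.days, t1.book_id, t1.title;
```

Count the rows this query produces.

FULL OUTER JOIN keeps every row from both sides; unmatched rows get NULL for the other side's columns.
Matching on t1.book_id = t2.book_id. A NULL in a compared column never satisfies the condition.
Matched pairs: 5; unmatched t1 rows kept: 5; unmatched t2 rows kept: 1.
Total: 5 matched + 6 padded = 11 rows.

11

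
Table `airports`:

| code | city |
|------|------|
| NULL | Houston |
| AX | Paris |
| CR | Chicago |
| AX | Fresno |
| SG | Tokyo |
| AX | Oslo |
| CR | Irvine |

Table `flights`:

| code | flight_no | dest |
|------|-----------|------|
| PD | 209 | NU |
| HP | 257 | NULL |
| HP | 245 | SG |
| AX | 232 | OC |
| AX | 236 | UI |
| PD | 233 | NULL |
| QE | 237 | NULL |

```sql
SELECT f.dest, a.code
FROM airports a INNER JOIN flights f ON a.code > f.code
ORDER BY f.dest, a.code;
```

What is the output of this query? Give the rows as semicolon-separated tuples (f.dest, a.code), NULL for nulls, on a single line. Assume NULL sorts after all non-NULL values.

INNER JOIN keeps only pairs where the ON condition holds.
Matching on a.code > f.code. A NULL in a compared column never satisfies the condition.
- code=NULL: no matching f row, dropped.
- code=AX: no matching f row, dropped.
- code=CR: 2 matching f row(s), so 2 row(s) emitted.
- code=AX: no matching f row, dropped.
- code=SG: 7 matching f row(s), so 7 row(s) emitted.
- code=AX: no matching f row, dropped.
- code=CR: 2 matching f row(s), so 2 row(s) emitted.

(NU, SG); (OC, CR); (OC, CR); (OC, SG); (SG, SG); (UI, CR); (UI, CR); (UI, SG); (NULL, SG); (NULL, SG); (NULL, SG)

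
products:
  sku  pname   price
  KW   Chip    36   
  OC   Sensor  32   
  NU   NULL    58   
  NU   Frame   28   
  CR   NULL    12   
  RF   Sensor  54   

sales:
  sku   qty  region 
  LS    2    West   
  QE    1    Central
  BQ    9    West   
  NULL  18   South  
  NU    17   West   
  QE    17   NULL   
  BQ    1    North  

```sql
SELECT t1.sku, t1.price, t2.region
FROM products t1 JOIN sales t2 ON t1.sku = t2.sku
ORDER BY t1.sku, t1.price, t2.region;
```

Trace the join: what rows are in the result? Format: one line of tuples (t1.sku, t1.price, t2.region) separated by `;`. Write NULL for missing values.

(NU, 28, West); (NU, 58, West)

INNER JOIN keeps only pairs where the ON condition holds.
Matching on t1.sku = t2.sku. A NULL in a compared column never satisfies the condition.
- t1 row (sku=KW): no match → dropped.
- t1 row (sku=OC): no match → dropped.
- t1 row (sku=NU): matches 1 t2 row(s) → 1 output row(s).
- t1 row (sku=NU): matches 1 t2 row(s) → 1 output row(s).
- t1 row (sku=CR): no match → dropped.
- t1 row (sku=RF): no match → dropped.
After projecting and ordering:
t1.sku | t1.price | t2.region
NU | 28 | West
NU | 58 | West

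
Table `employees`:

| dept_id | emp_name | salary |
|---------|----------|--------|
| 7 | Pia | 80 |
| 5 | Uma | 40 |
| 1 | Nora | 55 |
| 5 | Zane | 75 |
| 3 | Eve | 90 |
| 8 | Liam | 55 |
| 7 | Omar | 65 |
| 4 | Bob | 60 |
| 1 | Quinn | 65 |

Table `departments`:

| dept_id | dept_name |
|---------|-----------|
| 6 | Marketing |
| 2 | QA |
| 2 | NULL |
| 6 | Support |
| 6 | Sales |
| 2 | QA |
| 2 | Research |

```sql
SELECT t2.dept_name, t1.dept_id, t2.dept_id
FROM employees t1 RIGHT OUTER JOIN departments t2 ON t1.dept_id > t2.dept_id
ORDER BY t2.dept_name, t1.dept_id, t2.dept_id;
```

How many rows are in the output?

37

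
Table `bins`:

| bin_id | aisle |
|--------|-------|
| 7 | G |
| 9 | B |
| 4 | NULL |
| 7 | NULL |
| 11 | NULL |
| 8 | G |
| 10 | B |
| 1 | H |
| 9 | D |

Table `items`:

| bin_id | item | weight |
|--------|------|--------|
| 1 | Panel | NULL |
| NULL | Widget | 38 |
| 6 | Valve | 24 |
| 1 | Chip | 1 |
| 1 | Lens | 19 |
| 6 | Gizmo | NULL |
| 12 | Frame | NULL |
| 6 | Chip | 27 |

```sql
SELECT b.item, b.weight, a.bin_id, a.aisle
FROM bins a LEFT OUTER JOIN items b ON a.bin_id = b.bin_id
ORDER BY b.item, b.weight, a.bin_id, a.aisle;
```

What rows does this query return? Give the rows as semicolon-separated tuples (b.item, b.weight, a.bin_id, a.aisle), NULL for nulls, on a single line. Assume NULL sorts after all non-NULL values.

(Chip, 1, 1, H); (Lens, 19, 1, H); (Panel, NULL, 1, H); (NULL, NULL, 4, NULL); (NULL, NULL, 7, G); (NULL, NULL, 7, NULL); (NULL, NULL, 8, G); (NULL, NULL, 9, B); (NULL, NULL, 9, D); (NULL, NULL, 10, B); (NULL, NULL, 11, NULL)

LEFT JOIN keeps every row from `bins`; unmatched rows get NULL for `items`'s columns.
Matching on a.bin_id = b.bin_id. A NULL in a compared column never satisfies the condition.
- a (bin_id=7) has no partner → padded with NULL.
- a (bin_id=9) has no partner → padded with NULL.
- a (bin_id=4) has no partner → padded with NULL.
- a (bin_id=7) has no partner → padded with NULL.
- a (bin_id=11) has no partner → padded with NULL.
- a (bin_id=8) has no partner → padded with NULL.
- a (bin_id=10) has no partner → padded with NULL.
- a (bin_id=1) pairs with 3 row(s) of b.
- a (bin_id=9) has no partner → padded with NULL.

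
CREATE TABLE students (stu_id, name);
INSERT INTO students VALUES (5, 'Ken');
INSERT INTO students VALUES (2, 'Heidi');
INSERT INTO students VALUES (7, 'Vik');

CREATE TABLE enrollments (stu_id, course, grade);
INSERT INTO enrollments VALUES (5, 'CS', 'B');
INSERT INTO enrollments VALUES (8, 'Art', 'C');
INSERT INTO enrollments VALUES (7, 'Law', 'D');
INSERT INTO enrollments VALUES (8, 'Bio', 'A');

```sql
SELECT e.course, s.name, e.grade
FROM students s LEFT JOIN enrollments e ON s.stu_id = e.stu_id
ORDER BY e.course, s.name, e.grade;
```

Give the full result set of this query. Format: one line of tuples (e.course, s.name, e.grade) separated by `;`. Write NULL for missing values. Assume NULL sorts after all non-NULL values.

LEFT JOIN keeps every row from `students`; unmatched rows get NULL for `enrollments`'s columns.
Matching on s.stu_id = e.stu_id.
- s (stu_id=5) pairs with 1 row(s) of e.
- s (stu_id=2) has no partner → padded with NULL.
- s (stu_id=7) pairs with 1 row(s) of e.
After projecting and ordering:
e.course | s.name | e.grade
CS | Ken | B
Law | Vik | D
NULL | Heidi | NULL

(CS, Ken, B); (Law, Vik, D); (NULL, Heidi, NULL)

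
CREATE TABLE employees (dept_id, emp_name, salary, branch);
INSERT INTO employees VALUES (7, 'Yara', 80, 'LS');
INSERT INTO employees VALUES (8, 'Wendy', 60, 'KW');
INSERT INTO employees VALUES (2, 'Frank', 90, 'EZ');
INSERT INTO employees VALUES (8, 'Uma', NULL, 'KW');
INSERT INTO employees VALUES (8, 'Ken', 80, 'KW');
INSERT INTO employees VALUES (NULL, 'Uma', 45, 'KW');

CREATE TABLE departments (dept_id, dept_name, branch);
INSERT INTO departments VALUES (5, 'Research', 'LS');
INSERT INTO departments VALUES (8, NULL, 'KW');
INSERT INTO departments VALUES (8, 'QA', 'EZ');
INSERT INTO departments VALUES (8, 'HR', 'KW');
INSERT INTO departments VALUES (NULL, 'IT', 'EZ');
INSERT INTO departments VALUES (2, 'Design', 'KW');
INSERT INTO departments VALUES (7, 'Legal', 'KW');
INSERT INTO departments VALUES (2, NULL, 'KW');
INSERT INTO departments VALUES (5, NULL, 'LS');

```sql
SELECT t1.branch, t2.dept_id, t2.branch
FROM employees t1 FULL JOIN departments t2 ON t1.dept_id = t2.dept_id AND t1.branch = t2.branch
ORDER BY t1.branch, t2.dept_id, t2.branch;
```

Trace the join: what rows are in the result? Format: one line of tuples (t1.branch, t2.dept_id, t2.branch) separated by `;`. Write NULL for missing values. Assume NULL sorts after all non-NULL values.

(EZ, NULL, NULL); (KW, 8, KW); (KW, 8, KW); (KW, 8, KW); (KW, 8, KW); (KW, 8, KW); (KW, 8, KW); (KW, NULL, NULL); (LS, NULL, NULL); (NULL, 2, KW); (NULL, 2, KW); (NULL, 5, LS); (NULL, 5, LS); (NULL, 7, KW); (NULL, 8, EZ); (NULL, NULL, EZ)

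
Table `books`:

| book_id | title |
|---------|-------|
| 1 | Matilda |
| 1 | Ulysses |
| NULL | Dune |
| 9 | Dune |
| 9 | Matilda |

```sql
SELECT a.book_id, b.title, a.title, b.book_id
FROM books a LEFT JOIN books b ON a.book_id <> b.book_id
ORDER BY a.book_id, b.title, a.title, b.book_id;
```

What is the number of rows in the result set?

LEFT JOIN keeps every row from `books a`; unmatched rows get NULL for `books b`'s columns.
Matching on a.book_id <> b.book_id. A NULL in a compared column never satisfies the condition.
- book_id=1: 2 matching b row(s), so 2 row(s) emitted.
- book_id=1: 2 matching b row(s), so 2 row(s) emitted.
- book_id=NULL: no b row matches, row kept with b columns NULL.
- book_id=9: 2 matching b row(s), so 2 row(s) emitted.
- book_id=9: 2 matching b row(s), so 2 row(s) emitted.
Total: 8 matched + 1 padded = 9 rows.

9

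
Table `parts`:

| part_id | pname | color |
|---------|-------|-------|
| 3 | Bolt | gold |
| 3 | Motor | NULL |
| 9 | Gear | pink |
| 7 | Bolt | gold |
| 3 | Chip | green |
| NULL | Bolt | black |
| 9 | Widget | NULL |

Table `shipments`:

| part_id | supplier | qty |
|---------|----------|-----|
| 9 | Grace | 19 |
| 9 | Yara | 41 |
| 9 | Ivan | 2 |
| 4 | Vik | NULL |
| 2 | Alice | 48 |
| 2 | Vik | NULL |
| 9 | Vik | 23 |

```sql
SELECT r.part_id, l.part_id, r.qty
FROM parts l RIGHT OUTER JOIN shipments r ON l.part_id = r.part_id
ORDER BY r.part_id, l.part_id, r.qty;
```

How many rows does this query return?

11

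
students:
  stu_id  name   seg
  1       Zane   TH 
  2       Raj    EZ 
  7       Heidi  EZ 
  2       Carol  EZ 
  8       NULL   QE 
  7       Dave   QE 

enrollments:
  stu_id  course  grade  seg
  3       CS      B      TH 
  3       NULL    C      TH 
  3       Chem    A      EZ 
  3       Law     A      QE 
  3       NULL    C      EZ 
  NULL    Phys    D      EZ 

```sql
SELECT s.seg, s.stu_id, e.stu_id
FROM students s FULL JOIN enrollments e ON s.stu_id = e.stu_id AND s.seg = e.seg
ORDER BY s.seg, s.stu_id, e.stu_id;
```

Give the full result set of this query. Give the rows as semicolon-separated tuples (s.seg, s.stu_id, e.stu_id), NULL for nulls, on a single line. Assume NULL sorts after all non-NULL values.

(EZ, 2, NULL); (EZ, 2, NULL); (EZ, 7, NULL); (QE, 7, NULL); (QE, 8, NULL); (TH, 1, NULL); (NULL, NULL, 3); (NULL, NULL, 3); (NULL, NULL, 3); (NULL, NULL, 3); (NULL, NULL, 3); (NULL, NULL, NULL)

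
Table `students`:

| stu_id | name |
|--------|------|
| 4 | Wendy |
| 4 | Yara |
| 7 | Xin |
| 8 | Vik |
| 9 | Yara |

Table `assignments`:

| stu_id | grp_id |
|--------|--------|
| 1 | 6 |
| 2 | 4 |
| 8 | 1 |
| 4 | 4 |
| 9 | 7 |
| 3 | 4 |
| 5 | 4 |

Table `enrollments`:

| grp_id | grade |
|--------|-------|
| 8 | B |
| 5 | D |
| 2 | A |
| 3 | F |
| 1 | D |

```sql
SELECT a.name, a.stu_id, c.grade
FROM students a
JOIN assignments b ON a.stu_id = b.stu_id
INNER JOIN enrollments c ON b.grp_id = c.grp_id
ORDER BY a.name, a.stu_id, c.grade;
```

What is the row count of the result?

1

Evaluate left to right. First `students a INNER JOIN assignments b` on stu_id: 4 row(s).
Then INNER JOIN `enrollments c` on grp_id: keep only rows whose b.grp_id appears in c.
Result: 1 row(s).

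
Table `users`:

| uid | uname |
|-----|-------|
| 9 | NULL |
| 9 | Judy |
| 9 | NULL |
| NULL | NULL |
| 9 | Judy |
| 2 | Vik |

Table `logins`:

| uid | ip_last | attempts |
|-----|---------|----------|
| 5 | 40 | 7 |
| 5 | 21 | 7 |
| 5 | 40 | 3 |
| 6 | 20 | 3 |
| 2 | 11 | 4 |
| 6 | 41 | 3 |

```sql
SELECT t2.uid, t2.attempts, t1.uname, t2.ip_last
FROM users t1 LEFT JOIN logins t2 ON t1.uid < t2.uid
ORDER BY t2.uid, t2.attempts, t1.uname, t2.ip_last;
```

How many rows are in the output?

LEFT JOIN keeps every row from `users`; unmatched rows get NULL for `logins`'s columns.
Matching on t1.uid < t2.uid. A NULL in a compared column never satisfies the condition.
- t1[0] uid=9 → no match; kept with NULLs on the t2 side.
- t1[1] uid=9 → no match; kept with NULLs on the t2 side.
- t1[2] uid=9 → no match; kept with NULLs on the t2 side.
- t1[3] uid=NULL → no match; kept with NULLs on the t2 side.
- t1[4] uid=9 → no match; kept with NULLs on the t2 side.
- t1[5] uid=2 → 5 match(es) in t2 → 5 row(s).
Total: 5 matched + 5 padded = 10 rows.

10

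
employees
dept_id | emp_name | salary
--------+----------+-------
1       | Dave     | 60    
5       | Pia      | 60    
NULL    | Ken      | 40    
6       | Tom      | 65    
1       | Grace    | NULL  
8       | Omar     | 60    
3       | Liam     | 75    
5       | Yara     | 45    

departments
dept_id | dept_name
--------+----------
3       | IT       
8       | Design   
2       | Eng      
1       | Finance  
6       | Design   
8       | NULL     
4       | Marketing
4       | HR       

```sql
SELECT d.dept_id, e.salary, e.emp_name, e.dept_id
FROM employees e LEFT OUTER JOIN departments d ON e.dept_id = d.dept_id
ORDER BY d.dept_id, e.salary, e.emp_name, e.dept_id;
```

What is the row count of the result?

LEFT JOIN keeps every row from `employees`; unmatched rows get NULL for `departments`'s columns.
Matching on e.dept_id = d.dept_id. A NULL in a compared column never satisfies the condition.
Matched pairs: 6; unmatched e rows kept: 3.
Total: 6 matched + 3 padded = 9 rows.

9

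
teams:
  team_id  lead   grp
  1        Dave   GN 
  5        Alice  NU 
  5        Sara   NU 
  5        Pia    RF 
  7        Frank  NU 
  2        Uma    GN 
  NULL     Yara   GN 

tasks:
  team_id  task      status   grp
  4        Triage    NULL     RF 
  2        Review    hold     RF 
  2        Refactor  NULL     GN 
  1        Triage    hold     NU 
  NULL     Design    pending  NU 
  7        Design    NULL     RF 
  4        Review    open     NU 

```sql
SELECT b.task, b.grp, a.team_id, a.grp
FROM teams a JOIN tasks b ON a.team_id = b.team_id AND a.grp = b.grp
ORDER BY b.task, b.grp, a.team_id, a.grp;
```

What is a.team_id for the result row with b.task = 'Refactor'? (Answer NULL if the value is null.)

INNER JOIN keeps only pairs where the ON condition holds.
Matching on a.team_id = b.team_id AND a.grp = b.grp. A NULL in a compared column never satisfies the condition.
- a[0] team_id=1, grp=GN → no match; dropped.
- a[1] team_id=5, grp=NU → no match; dropped.
- a[2] team_id=5, grp=NU → no match; dropped.
- a[3] team_id=5, grp=RF → no match; dropped.
- a[4] team_id=7, grp=NU → no match; dropped.
- a[5] team_id=2, grp=GN → 1 match(es) in b → 1 row(s).
- a[6] team_id=NULL, grp=GN → no match; dropped.

2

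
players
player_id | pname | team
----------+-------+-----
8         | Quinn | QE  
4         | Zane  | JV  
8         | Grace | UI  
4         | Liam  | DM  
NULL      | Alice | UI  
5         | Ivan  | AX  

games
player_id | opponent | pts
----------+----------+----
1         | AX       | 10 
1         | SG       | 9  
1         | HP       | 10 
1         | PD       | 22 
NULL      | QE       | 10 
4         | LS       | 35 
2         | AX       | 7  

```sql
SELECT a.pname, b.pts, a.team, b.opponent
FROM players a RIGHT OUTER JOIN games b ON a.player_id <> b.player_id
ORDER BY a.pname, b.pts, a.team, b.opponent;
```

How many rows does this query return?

RIGHT JOIN keeps every row from `games`; unmatched rows get NULL for `players`'s columns.
Matching on a.player_id <> b.player_id. A NULL in a compared column never satisfies the condition.
- player_id=8: 6 matching b row(s), so 6 row(s) emitted.
- player_id=4: 5 matching b row(s), so 5 row(s) emitted.
- player_id=8: 6 matching b row(s), so 6 row(s) emitted.
- player_id=4: 5 matching b row(s), so 5 row(s) emitted.
- player_id=NULL: no matching b row.
- player_id=5: 6 matching b row(s), so 6 row(s) emitted.
- plus 1 unmatched b row(s), each kept with NULL a columns.
Total: 28 matched + 1 padded = 29 rows.

29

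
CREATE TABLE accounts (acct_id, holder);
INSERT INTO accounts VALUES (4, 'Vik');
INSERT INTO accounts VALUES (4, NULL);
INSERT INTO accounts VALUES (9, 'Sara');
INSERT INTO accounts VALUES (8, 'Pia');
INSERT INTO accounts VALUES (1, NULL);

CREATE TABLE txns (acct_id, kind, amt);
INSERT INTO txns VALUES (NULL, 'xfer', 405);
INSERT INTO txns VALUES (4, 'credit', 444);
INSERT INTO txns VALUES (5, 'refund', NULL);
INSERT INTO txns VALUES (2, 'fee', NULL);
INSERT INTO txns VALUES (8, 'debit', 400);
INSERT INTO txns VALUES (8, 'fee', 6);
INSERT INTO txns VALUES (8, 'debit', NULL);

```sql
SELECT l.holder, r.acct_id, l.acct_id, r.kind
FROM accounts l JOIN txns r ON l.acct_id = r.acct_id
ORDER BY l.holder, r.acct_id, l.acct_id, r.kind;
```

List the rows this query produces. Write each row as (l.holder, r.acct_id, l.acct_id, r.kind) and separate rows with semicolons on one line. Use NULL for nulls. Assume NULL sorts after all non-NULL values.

(Pia, 8, 8, debit); (Pia, 8, 8, debit); (Pia, 8, 8, fee); (Vik, 4, 4, credit); (NULL, 4, 4, credit)

INNER JOIN keeps only pairs where the ON condition holds.
Matching on l.acct_id = r.acct_id. A NULL in a compared column never satisfies the condition.
Matched pairs: 5.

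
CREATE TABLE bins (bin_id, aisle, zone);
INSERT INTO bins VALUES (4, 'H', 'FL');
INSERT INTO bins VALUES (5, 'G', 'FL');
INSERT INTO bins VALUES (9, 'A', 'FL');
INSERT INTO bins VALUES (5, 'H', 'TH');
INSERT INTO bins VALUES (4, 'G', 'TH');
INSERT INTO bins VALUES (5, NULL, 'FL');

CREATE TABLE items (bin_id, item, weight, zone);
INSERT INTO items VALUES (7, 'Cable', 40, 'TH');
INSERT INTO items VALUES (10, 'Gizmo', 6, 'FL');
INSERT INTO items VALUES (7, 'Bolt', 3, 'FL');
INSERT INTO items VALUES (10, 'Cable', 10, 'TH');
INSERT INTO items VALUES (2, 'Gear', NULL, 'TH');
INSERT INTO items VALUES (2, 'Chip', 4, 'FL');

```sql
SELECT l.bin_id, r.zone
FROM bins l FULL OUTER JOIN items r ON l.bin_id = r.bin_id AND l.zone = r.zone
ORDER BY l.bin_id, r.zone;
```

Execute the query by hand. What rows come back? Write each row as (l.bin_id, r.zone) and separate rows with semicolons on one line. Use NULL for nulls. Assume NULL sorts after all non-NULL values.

FULL OUTER JOIN keeps every row from both sides; unmatched rows get NULL for the other side's columns.
Matching on l.bin_id = r.bin_id AND l.zone = r.zone.
- l row (bin_id=4, zone=FL): no match → kept, r columns NULL.
- l row (bin_id=5, zone=FL): no match → kept, r columns NULL.
- l row (bin_id=9, zone=FL): no match → kept, r columns NULL.
- l row (bin_id=5, zone=TH): no match → kept, r columns NULL.
- l row (bin_id=4, zone=TH): no match → kept, r columns NULL.
- l row (bin_id=5, zone=FL): no match → kept, r columns NULL.
- 6 r row(s) had no l match → kept, l columns NULL.

(4, NULL); (4, NULL); (5, NULL); (5, NULL); (5, NULL); (9, NULL); (NULL, FL); (NULL, FL); (NULL, FL); (NULL, TH); (NULL, TH); (NULL, TH)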